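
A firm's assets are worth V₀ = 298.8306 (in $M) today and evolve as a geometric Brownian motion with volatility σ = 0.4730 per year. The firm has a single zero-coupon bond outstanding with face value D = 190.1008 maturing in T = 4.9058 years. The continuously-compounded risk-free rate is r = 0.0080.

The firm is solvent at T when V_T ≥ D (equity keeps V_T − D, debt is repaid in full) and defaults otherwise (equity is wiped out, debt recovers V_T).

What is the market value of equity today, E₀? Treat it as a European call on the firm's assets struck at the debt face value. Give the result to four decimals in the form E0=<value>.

d₁ = [ln(V₀/D) + (r + σ²/2)T] / (σ√T)
   = [ln(298.8306/190.1008) + (0.0080 + 0.5·0.4730²)·4.9058] / (0.4730·√4.9058)
   = [0.452322 + 0.588031] / 1.047650 = 0.993036
d₂ = d₁ − σ√T = 0.993036 − 1.047650 = -0.054614
N(d₁) = 0.839654,  N(d₂) = 0.478223,  e^(−rT) = 0.961514
E₀ = V₀·N(d₁) − D·e^(−rT)·N(d₂)
   = 298.8306·0.839654 − 190.1008·0.961514·0.478223 = 163.502452

E0=163.5025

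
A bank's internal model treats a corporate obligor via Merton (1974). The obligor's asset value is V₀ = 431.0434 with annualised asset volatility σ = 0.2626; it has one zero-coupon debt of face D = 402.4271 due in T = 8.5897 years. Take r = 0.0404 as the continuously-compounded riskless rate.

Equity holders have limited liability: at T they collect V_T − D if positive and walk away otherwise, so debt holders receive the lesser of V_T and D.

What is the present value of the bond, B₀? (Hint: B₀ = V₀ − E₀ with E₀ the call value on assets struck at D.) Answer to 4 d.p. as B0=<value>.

B0=236.2773

d₁ = [ln(V₀/D) + (r + σ²/2)T] / (σ√T)
   = [ln(431.0434/402.4271) + (0.0404 + 0.5·0.2626²)·8.5897] / (0.2626·√8.5897)
   = [0.068695 + 0.643191] / 0.769633 = 0.924968
d₂ = d₁ − σ√T = 0.924968 − 0.769633 = 0.155335
N(d₁) = 0.822509,  N(d₂) = 0.561721,  e^(−rT) = 0.706788
E₀ = V₀·N(d₁) − D·e^(−rT)·N(d₂)
   = 431.0434·0.822509 − 402.4271·0.706788·0.561721 = 194.766086
B₀ = V₀ − E₀ = 431.0434 − 194.766086 = 236.277314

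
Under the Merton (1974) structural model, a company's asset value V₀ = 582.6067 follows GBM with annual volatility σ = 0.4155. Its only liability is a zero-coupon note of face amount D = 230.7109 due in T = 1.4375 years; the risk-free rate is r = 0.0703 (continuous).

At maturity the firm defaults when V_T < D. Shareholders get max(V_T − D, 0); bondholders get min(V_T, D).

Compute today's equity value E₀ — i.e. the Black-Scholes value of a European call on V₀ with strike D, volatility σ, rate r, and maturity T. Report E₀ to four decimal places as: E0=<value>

E0=375.2864

d₁ = [ln(V₀/D) + (r + σ²/2)T] / (σ√T)
   = [ln(582.6067/230.7109) + (0.0703 + 0.5·0.4155²)·1.4375] / (0.4155·√1.4375)
   = [0.926347 + 0.225141] / 0.498167 = 2.311451
d₂ = d₁ − σ√T = 2.311451 − 0.498167 = 1.813284
N(d₁) = 0.989596,  N(d₂) = 0.965106,  e^(−rT) = 0.903882
E₀ = V₀·N(d₁) − D·e^(−rT)·N(d₂)
   = 582.6067·0.989596 − 230.7109·0.903882·0.965106 = 375.286439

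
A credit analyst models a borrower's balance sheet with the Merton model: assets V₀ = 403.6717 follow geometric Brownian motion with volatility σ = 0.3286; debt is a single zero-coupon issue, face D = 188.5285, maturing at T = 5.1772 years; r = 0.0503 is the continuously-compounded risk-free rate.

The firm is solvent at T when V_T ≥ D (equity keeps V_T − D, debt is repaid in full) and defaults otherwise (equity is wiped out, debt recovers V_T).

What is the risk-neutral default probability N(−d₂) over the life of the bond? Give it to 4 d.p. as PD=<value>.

PD=0.1604

d₁ = [ln(V₀/D) + (r + σ²/2)T] / (σ√T)
   = [ln(403.6717/188.5285) + (0.0503 + 0.5·0.3286²)·5.1772] / (0.3286·√5.1772)
   = [0.761353 + 0.539925] / 0.747679 = 1.740423
d₂ = d₁ − σ√T = 1.740423 − 0.747679 = 0.992745
risk-neutral PD = N(−d₂) = N(-0.992745) = 0.160417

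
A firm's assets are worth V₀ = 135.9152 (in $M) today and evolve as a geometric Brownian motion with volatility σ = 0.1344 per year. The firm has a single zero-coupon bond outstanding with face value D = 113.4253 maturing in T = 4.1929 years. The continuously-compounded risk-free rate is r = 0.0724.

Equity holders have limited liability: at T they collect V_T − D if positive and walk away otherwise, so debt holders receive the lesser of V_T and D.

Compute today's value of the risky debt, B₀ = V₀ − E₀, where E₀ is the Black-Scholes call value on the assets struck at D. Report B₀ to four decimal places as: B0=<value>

B0=83.2689

d₁ = [ln(V₀/D) + (r + σ²/2)T] / (σ√T)
   = [ln(135.9152/113.4253) + (0.0724 + 0.5·0.1344²)·4.1929] / (0.1344·√4.1929)
   = [0.180887 + 0.341435] / 0.275205 = 1.897936
d₂ = d₁ − σ√T = 1.897936 − 0.275205 = 1.622730
N(d₁) = 0.971148,  N(d₂) = 0.947676,  e^(−rT) = 0.738181
E₀ = V₀·N(d₁) − D·e^(−rT)·N(d₂)
   = 135.9152·0.971148 − 113.4253·0.738181·0.947676 = 52.646278
B₀ = V₀ − E₀ = 135.9152 − 52.646278 = 83.268922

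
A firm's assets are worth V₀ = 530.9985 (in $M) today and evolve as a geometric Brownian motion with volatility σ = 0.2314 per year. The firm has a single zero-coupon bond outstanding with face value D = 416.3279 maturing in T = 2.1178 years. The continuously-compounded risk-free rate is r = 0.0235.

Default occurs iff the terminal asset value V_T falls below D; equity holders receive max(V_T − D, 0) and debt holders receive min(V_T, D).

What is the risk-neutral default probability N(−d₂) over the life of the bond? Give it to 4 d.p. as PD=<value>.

PD=0.2414

d₁ = [ln(V₀/D) + (r + σ²/2)T] / (σ√T)
   = [ln(530.9985/416.3279) + (0.0235 + 0.5·0.2314²)·2.1178] / (0.2314·√2.1178)
   = [0.243286 + 0.106468] / 0.336749 = 1.038621
d₂ = d₁ − σ√T = 1.038621 − 0.336749 = 0.701872
risk-neutral PD = N(−d₂) = N(-0.701872) = 0.241379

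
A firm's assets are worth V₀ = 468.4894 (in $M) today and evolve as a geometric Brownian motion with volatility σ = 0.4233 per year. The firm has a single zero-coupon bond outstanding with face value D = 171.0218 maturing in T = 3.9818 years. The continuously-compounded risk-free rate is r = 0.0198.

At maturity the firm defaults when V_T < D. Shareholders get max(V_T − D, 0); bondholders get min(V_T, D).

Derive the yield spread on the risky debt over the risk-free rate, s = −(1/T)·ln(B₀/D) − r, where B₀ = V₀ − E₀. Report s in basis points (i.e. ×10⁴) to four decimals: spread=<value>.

d₁ = [ln(V₀/D) + (r + σ²/2)T] / (σ√T)
   = [ln(468.4894/171.0218) + (0.0198 + 0.5·0.4233²)·3.9818] / (0.4233·√3.9818)
   = [1.007722 + 0.435575] / 0.844672 = 1.708708
d₂ = d₁ − σ√T = 1.708708 − 0.844672 = 0.864036
N(d₁) = 0.956247,  N(d₂) = 0.806216,  e^(−rT) = 0.924188
E₀ = V₀·N(d₁) − D·e^(−rT)·N(d₂)
   = 468.4894·0.956247 − 171.0218·0.924188·0.806216 = 320.564275
B₀ = V₀ − E₀ = 468.4894 − 320.564275 = 147.925125
spread = −(1/T)·ln(B₀/D) − r = −(1/3.9818)·ln(147.925125/171.0218) − 0.0198 = 0.01663699
in basis points: 0.01663699 × 10⁴ = 166.3699 bp

spread=166.3699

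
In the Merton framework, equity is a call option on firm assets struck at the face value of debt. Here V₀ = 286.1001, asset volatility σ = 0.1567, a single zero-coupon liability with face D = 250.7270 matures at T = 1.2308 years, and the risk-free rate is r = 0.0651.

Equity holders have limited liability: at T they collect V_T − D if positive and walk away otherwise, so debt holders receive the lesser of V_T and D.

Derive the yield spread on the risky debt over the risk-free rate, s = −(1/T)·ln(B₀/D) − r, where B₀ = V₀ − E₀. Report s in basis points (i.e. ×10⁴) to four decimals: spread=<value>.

spread=84.7676

d₁ = [ln(V₀/D) + (r + σ²/2)T] / (σ√T)
   = [ln(286.1001/250.7270) + (0.0651 + 0.5·0.1567²)·1.2308] / (0.1567·√1.2308)
   = [0.131977 + 0.095236] / 0.173845 = 1.306986
d₂ = d₁ − σ√T = 1.306986 − 0.173845 = 1.133140
N(d₁) = 0.904391,  N(d₂) = 0.871422,  e^(−rT) = 0.923001
E₀ = V₀·N(d₁) − D·e^(−rT)·N(d₂)
   = 286.1001·0.904391 − 250.7270·0.923001·0.871422 = 57.080768
B₀ = V₀ − E₀ = 286.1001 − 57.080768 = 229.019332
spread = −(1/T)·ln(B₀/D) − r = −(1/1.2308)·ln(229.019332/250.7270) − 0.0651 = 0.00847676
in basis points: 0.00847676 × 10⁴ = 84.7676 bp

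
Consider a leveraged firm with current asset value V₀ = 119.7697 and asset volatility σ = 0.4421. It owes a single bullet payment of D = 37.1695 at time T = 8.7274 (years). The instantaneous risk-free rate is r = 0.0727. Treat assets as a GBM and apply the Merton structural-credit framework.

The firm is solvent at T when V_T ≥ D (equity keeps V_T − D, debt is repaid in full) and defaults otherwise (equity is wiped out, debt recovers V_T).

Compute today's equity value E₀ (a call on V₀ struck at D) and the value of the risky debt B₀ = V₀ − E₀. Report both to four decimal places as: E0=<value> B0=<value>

d₁ = [ln(V₀/D) + (r + σ²/2)T] / (σ√T)
   = [ln(119.7697/37.1695) + (0.0727 + 0.5·0.4421²)·8.7274] / (0.4421·√8.7274)
   = [1.170082 + 1.487378] / 1.306059 = 2.034716
d₂ = d₁ − σ√T = 2.034716 − 1.306059 = 0.728656
N(d₁) = 0.979060,  N(d₂) = 0.766894,  e^(−rT) = 0.530210
E₀ = V₀·N(d₁) − D·e^(−rT)·N(d₂)
   = 119.7697·0.979060 − 37.1695·0.530210·0.766894 = 102.148079
B₀ = V₀ − E₀ = 119.7697 − 102.148079 = 17.621621

E0=102.1481 B0=17.6216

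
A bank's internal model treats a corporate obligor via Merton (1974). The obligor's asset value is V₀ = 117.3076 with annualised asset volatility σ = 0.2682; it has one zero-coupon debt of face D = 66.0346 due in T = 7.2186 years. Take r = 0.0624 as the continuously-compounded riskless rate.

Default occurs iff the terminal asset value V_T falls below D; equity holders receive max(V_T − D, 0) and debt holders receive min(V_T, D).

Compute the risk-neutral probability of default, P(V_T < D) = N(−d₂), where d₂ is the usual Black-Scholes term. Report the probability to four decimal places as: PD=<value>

d₁ = [ln(V₀/D) + (r + σ²/2)T] / (σ√T)
   = [ln(117.3076/66.0346) + (0.0624 + 0.5·0.2682²)·7.2186] / (0.2682·√7.2186)
   = [0.574621 + 0.710062] / 0.720585 = 1.782833
d₂ = d₁ − σ√T = 1.782833 − 0.720585 = 1.062248
risk-neutral PD = N(−d₂) = N(-1.062248) = 0.144062

PD=0.1441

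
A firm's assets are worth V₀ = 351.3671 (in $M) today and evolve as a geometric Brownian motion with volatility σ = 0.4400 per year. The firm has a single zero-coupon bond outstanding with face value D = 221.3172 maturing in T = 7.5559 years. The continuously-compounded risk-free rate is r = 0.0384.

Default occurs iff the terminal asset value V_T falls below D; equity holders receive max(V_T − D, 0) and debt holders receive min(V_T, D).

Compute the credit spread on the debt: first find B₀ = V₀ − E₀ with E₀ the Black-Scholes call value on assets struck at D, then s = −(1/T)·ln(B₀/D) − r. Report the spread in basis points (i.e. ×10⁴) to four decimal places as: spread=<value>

d₁ = [ln(V₀/D) + (r + σ²/2)T] / (σ√T)
   = [ln(351.3671/221.3172) + (0.0384 + 0.5·0.4400²)·7.5559] / (0.4400·√7.5559)
   = [0.462235 + 1.021558] / 1.209472 = 1.226810
d₂ = d₁ − σ√T = 1.226810 − 1.209472 = 0.017338
N(d₁) = 0.890053,  N(d₂) = 0.506917,  e^(−rT) = 0.748154
E₀ = V₀·N(d₁) − D·e^(−rT)·N(d₂)
   = 351.3671·0.890053 − 221.3172·0.748154·0.506917 = 228.800436
B₀ = V₀ − E₀ = 351.3671 − 228.800436 = 122.566664
spread = −(1/T)·ln(B₀/D) − r = −(1/7.5559)·ln(122.566664/221.3172) − 0.0384 = 0.03980933
in basis points: 0.03980933 × 10⁴ = 398.0933 bp

spread=398.0933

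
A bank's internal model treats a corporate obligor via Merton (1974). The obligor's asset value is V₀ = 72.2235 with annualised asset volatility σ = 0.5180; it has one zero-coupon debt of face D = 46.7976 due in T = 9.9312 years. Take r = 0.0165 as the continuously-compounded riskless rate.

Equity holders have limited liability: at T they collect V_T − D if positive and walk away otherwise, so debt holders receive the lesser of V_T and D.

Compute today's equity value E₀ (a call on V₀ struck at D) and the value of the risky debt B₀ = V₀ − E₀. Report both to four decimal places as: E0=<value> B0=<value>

E0=50.6992 B0=21.5243

d₁ = [ln(V₀/D) + (r + σ²/2)T] / (σ√T)
   = [ln(72.2235/46.7976) + (0.0165 + 0.5·0.5180²)·9.9312] / (0.5180·√9.9312)
   = [0.433934 + 1.496254] / 1.632415 = 1.182412
d₂ = d₁ − σ√T = 1.182412 − 1.632415 = -0.450003
N(d₁) = 0.881479,  N(d₂) = 0.326354,  e^(−rT) = 0.848857
E₀ = V₀·N(d₁) − D·e^(−rT)·N(d₂)
   = 72.2235·0.881479 − 46.7976·0.848857·0.326354 = 50.699250
B₀ = V₀ − E₀ = 72.2235 − 50.699250 = 21.524250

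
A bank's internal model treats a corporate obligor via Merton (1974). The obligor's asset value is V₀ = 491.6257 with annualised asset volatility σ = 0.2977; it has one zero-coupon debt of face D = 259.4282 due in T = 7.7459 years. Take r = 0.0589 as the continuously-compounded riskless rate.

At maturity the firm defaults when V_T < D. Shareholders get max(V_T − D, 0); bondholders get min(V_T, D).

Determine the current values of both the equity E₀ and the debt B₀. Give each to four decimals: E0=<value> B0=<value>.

d₁ = [ln(V₀/D) + (r + σ²/2)T] / (σ√T)
   = [ln(491.6257/259.4282) + (0.0589 + 0.5·0.2977²)·7.7459] / (0.2977·√7.7459)
   = [0.639238 + 0.799475] / 0.828542 = 1.736438
d₂ = d₁ − σ√T = 1.736438 − 0.828542 = 0.907895
N(d₁) = 0.958757,  N(d₂) = 0.818033,  e^(−rT) = 0.633666
E₀ = V₀·N(d₁) − D·e^(−rT)·N(d₂)
   = 491.6257·0.958757 − 259.4282·0.633666·0.818033 = 336.872339
B₀ = V₀ − E₀ = 491.6257 − 336.872339 = 154.753361

E0=336.8723 B0=154.7534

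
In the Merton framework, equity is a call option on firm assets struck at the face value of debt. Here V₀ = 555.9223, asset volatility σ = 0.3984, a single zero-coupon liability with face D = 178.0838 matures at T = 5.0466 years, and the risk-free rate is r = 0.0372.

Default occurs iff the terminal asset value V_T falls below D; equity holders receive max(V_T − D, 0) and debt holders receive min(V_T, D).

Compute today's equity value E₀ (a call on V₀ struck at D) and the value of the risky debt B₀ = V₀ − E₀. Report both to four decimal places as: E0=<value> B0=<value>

d₁ = [ln(V₀/D) + (r + σ²/2)T] / (σ√T)
   = [ln(555.9223/178.0838) + (0.0372 + 0.5·0.3984²)·5.0466] / (0.3984·√5.0466)
   = [1.138374 + 0.588238] / 0.894991 = 1.929195
d₂ = d₁ − σ√T = 1.929195 − 0.894991 = 1.034204
N(d₁) = 0.973147,  N(d₂) = 0.849480,  e^(−rT) = 0.828836
E₀ = V₀·N(d₁) − D·e^(−rT)·N(d₂)
   = 555.9223·0.973147 − 178.0838·0.828836·0.849480 = 415.608899
B₀ = V₀ − E₀ = 555.9223 − 415.608899 = 140.313401

E0=415.6089 B0=140.3134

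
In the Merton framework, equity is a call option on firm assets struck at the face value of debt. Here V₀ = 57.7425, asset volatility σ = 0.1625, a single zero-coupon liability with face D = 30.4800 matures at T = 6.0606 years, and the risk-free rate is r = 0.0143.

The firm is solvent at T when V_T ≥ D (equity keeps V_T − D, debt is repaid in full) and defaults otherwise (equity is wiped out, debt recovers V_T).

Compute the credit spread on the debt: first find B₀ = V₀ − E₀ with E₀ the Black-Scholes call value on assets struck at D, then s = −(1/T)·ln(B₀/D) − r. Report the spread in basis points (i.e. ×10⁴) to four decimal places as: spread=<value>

d₁ = [ln(V₀/D) + (r + σ²/2)T] / (σ√T)
   = [ln(57.7425/30.4800) + (0.0143 + 0.5·0.1625²)·6.0606] / (0.1625·√6.0606)
   = [0.638923 + 0.166685] / 0.400047 = 2.013783
d₂ = d₁ − σ√T = 2.013783 − 0.400047 = 1.613736
N(d₁) = 0.977984,  N(d₂) = 0.946708,  e^(−rT) = 0.916983
E₀ = V₀·N(d₁) − D·e^(−rT)·N(d₂)
   = 57.7425·0.977984 − 30.4800·0.916983·0.946708 = 30.011099
B₀ = V₀ − E₀ = 57.7425 − 30.011099 = 27.731401
spread = −(1/T)·ln(B₀/D) − r = −(1/6.0606)·ln(27.731401/30.4800) − 0.0143 = 0.00129340
in basis points: 0.00129340 × 10⁴ = 12.9340 bp

spread=12.9340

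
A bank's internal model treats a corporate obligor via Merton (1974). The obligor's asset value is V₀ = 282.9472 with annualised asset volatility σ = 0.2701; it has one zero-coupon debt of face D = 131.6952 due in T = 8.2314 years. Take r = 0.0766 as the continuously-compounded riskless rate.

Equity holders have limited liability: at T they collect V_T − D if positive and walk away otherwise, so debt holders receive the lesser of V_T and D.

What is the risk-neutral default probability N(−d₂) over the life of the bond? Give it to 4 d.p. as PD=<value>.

d₁ = [ln(V₀/D) + (r + σ²/2)T] / (σ√T)
   = [ln(282.9472/131.6952) + (0.0766 + 0.5·0.2701²)·8.2314] / (0.2701·√8.2314)
   = [0.764770 + 0.930782] / 0.774928 = 2.188012
d₂ = d₁ − σ√T = 2.188012 − 0.774928 = 1.413084
risk-neutral PD = N(−d₂) = N(-1.413084) = 0.078816

PD=0.0788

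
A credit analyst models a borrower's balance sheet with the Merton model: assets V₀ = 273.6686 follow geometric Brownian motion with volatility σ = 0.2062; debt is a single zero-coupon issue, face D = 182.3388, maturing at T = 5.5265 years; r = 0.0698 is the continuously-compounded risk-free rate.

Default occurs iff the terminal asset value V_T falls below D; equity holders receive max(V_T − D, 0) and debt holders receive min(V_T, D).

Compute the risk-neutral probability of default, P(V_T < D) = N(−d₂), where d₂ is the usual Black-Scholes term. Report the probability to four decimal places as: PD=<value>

d₁ = [ln(V₀/D) + (r + σ²/2)T] / (σ√T)
   = [ln(273.6686/182.3388) + (0.0698 + 0.5·0.2062²)·5.5265] / (0.2062·√5.5265)
   = [0.406051 + 0.503239] / 0.484745 = 1.875810
d₂ = d₁ − σ√T = 1.875810 − 0.484745 = 1.391064
risk-neutral PD = N(−d₂) = N(-1.391064) = 0.082103

PD=0.0821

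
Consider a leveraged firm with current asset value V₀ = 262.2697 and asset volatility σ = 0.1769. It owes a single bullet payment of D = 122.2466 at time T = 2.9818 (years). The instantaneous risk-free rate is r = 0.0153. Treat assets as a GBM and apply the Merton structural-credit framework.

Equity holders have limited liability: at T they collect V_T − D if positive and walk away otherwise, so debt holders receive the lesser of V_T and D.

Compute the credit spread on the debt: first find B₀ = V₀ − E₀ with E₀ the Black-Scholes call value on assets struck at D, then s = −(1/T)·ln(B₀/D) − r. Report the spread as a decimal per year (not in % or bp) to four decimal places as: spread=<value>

spread=0.0002

d₁ = [ln(V₀/D) + (r + σ²/2)T] / (σ√T)
   = [ln(262.2697/122.2466) + (0.0153 + 0.5·0.1769²)·2.9818] / (0.1769·√2.9818)
   = [0.763333 + 0.092277] / 0.305469 = 2.800973
d₂ = d₁ − σ√T = 2.800973 − 0.305469 = 2.495504
N(d₁) = 0.997453,  N(d₂) = 0.993711,  e^(−rT) = 0.955403
E₀ = V₀·N(d₁) − D·e^(−rT)·N(d₂)
   = 262.2697·0.997453 − 122.2466·0.955403·0.993711 = 145.541270
B₀ = V₀ − E₀ = 262.2697 − 145.541270 = 116.728430
spread = −(1/T)·ln(B₀/D) − r = −(1/2.9818)·ln(116.728430/122.2466) − 0.0153 = 0.00019071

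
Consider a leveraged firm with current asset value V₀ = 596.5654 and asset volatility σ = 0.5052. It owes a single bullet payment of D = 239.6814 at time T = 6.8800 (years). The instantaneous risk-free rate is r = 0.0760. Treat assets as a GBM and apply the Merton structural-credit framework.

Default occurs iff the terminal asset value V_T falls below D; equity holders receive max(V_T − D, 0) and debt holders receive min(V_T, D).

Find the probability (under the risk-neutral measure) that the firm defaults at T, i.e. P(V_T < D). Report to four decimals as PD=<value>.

PD=0.3372

d₁ = [ln(V₀/D) + (r + σ²/2)T] / (σ√T)
   = [ln(596.5654/239.6814) + (0.0760 + 0.5·0.5052²)·6.8800] / (0.5052·√6.8800)
   = [0.911878 + 1.400861] / 1.325127 = 1.745296
d₂ = d₁ − σ√T = 1.745296 − 1.325127 = 0.420169
risk-neutral PD = N(−d₂) = N(-0.420169) = 0.337181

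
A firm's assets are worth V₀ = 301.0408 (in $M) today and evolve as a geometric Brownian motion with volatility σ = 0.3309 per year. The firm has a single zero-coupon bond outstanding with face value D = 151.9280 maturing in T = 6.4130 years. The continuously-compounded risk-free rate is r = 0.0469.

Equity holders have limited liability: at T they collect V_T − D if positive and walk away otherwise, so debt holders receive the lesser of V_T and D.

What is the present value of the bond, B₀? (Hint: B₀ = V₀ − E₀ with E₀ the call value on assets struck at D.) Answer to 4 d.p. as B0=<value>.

d₁ = [ln(V₀/D) + (r + σ²/2)T] / (σ√T)
   = [ln(301.0408/151.9280) + (0.0469 + 0.5·0.3309²)·6.4130] / (0.3309·√6.4130)
   = [0.683839 + 0.651865] / 0.837968 = 1.593980
d₂ = d₁ − σ√T = 1.593980 − 0.837968 = 0.756012
N(d₁) = 0.944530,  N(d₂) = 0.775179,  e^(−rT) = 0.740248
E₀ = V₀·N(d₁) − D·e^(−rT)·N(d₂)
   = 301.0408·0.944530 − 151.9280·0.740248·0.775179 = 197.161919
B₀ = V₀ − E₀ = 301.0408 − 197.161919 = 103.878881

B0=103.8789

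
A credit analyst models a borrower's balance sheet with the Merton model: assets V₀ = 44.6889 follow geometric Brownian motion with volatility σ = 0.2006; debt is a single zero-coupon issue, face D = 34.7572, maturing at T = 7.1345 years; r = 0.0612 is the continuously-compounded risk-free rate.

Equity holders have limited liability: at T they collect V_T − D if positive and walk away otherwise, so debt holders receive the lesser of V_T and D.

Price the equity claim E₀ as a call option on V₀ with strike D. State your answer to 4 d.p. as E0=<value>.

d₁ = [ln(V₀/D) + (r + σ²/2)T] / (σ√T)
   = [ln(44.6889/34.7572) + (0.0612 + 0.5·0.2006²)·7.1345] / (0.2006·√7.1345)
   = [0.251338 + 0.580179] / 0.535812 = 1.551881
d₂ = d₁ − σ√T = 1.551881 − 0.535812 = 1.016069
N(d₁) = 0.939655,  N(d₂) = 0.845202,  e^(−rT) = 0.646210
E₀ = V₀·N(d₁) − D·e^(−rT)·N(d₂)
   = 44.6889·0.939655 − 34.7572·0.646210·0.845202 = 23.008535

E0=23.0085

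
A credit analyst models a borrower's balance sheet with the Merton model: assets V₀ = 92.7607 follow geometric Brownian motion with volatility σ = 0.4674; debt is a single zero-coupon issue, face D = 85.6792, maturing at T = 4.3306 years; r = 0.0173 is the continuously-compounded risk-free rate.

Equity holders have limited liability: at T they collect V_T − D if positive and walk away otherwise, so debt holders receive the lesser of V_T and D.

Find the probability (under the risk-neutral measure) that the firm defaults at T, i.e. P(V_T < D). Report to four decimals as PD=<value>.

d₁ = [ln(V₀/D) + (r + σ²/2)T] / (σ√T)
   = [ln(92.7607/85.6792) + (0.0173 + 0.5·0.4674²)·4.3306] / (0.4674·√4.3306)
   = [0.079413 + 0.547957] / 0.972664 = 0.645002
d₂ = d₁ − σ√T = 0.645002 − 0.972664 = -0.327662
risk-neutral PD = N(−d₂) = N(0.327662) = 0.628416

PD=0.6284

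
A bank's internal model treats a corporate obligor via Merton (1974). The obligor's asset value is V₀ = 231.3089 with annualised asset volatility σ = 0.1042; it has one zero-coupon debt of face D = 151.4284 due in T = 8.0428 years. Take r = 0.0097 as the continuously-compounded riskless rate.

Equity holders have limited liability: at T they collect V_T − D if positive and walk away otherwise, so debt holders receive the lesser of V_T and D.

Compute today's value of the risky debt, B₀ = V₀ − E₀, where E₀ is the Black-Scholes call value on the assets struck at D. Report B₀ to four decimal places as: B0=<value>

d₁ = [ln(V₀/D) + (r + σ²/2)T] / (σ√T)
   = [ln(231.3089/151.4284) + (0.0097 + 0.5·0.1042²)·8.0428] / (0.1042·√8.0428)
   = [0.423641 + 0.121678] / 0.295509 = 1.845353
d₂ = d₁ − σ√T = 1.845353 − 0.295509 = 1.549844
N(d₁) = 0.967507,  N(d₂) = 0.939410,  e^(−rT) = 0.924950
E₀ = V₀·N(d₁) − D·e^(−rT)·N(d₂)
   = 231.3089·0.967507 − 151.4284·0.924950·0.939410 = 92.215594
B₀ = V₀ − E₀ = 231.3089 − 92.215594 = 139.093306

B0=139.0933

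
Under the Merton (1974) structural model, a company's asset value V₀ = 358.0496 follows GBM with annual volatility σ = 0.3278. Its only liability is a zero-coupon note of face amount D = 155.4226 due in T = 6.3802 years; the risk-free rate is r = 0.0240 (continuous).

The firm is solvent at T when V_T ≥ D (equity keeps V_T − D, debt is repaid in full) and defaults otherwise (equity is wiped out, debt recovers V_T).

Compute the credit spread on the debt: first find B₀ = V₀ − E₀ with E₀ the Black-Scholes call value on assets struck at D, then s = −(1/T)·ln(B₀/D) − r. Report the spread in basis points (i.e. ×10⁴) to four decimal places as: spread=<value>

d₁ = [ln(V₀/D) + (r + σ²/2)T] / (σ√T)
   = [ln(358.0496/155.4226) + (0.0240 + 0.5·0.3278²)·6.3802] / (0.3278·√6.3802)
   = [0.834524 + 0.495910] / 0.827992 = 1.606820
d₂ = d₁ − σ√T = 1.606820 − 0.827992 = 0.778828
N(d₁) = 0.945953,  N(d₂) = 0.781959,  e^(−rT) = 0.858023
E₀ = V₀·N(d₁) − D·e^(−rT)·N(d₂)
   = 358.0496·0.945953 − 155.4226·0.858023·0.781959 = 234.419042
B₀ = V₀ − E₀ = 358.0496 − 234.419042 = 123.630558
spread = −(1/T)·ln(B₀/D) − r = −(1/6.3802)·ln(123.630558/155.4226) − 0.0240 = 0.01186880
in basis points: 0.01186880 × 10⁴ = 118.6880 bp

spread=118.6880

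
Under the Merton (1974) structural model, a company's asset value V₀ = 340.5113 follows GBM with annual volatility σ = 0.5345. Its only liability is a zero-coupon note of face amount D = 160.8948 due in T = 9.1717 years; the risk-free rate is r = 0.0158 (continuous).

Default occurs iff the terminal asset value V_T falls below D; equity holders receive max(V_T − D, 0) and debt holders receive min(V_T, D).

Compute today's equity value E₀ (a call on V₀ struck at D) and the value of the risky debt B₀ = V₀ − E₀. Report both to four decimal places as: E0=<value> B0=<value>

d₁ = [ln(V₀/D) + (r + σ²/2)T] / (σ√T)
   = [ln(340.5113/160.8948) + (0.0158 + 0.5·0.5345²)·9.1717] / (0.5345·√9.1717)
   = [0.749698 + 1.455045] / 1.618723 = 1.362026
d₂ = d₁ − σ√T = 1.362026 − 1.618723 = -0.256697
N(d₁) = 0.913405,  N(d₂) = 0.398706,  e^(−rT) = 0.865098
E₀ = V₀·N(d₁) − D·e^(−rT)·N(d₂)
   = 340.5113·0.913405 − 160.8948·0.865098·0.398706 = 255.528974
B₀ = V₀ − E₀ = 340.5113 − 255.528974 = 84.982326

E0=255.5290 B0=84.9823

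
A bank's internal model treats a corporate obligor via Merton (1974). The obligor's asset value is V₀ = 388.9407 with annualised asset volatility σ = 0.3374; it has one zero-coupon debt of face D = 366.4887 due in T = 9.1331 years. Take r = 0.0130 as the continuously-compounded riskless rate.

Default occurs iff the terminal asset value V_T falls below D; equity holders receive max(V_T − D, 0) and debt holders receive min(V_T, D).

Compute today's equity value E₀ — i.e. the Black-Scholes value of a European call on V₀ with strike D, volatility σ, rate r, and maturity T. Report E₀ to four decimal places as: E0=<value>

E0=172.9244

d₁ = [ln(V₀/D) + (r + σ²/2)T] / (σ√T)
   = [ln(388.9407/366.4887) + (0.0130 + 0.5·0.3374²)·9.1331] / (0.3374·√9.1331)
   = [0.059459 + 0.638581] / 1.019657 = 0.684583
d₂ = d₁ − σ√T = 0.684583 − 1.019657 = -0.335074
N(d₁) = 0.753196,  N(d₂) = 0.368785,  e^(−rT) = 0.888047
E₀ = V₀·N(d₁) − D·e^(−rT)·N(d₂)
   = 388.9407·0.753196 − 366.4887·0.888047·0.368785 = 172.924393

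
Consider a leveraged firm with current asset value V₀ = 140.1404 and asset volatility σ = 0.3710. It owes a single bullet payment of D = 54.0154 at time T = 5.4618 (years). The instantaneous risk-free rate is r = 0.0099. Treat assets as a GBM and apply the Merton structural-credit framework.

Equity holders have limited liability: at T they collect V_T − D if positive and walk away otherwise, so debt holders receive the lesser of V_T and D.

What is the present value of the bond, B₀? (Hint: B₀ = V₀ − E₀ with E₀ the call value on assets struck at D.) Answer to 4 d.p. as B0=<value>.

B0=46.9903

d₁ = [ln(V₀/D) + (r + σ²/2)T] / (σ√T)
   = [ln(140.1404/54.0154) + (0.0099 + 0.5·0.3710²)·5.4618] / (0.3710·√5.4618)
   = [0.953376 + 0.429956] / 0.867045 = 1.595454
d₂ = d₁ − σ√T = 1.595454 − 0.867045 = 0.728409
N(d₁) = 0.944695,  N(d₂) = 0.766818,  e^(−rT) = 0.947364
E₀ = V₀·N(d₁) − D·e^(−rT)·N(d₂)
   = 140.1404·0.944695 − 54.0154·0.947364·0.766818 = 93.150067
B₀ = V₀ − E₀ = 140.1404 − 93.150067 = 46.990333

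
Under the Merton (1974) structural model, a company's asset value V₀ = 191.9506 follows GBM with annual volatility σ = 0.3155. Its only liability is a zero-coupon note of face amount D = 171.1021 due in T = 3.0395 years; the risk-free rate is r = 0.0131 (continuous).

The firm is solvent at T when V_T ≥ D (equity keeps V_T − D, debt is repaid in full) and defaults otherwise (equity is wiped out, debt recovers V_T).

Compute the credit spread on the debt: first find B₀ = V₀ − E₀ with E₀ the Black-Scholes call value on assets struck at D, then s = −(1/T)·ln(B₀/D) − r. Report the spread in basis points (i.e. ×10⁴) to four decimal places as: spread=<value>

spread=574.0889

d₁ = [ln(V₀/D) + (r + σ²/2)T] / (σ√T)
   = [ln(191.9506/171.1021) + (0.0131 + 0.5·0.3155²)·3.0395] / (0.3155·√3.0395)
   = [0.114978 + 0.191094] / 0.550048 = 0.556445
d₂ = d₁ − σ√T = 0.556445 − 0.550048 = 0.006397
N(d₁) = 0.711047,  N(d₂) = 0.502552,  e^(−rT) = 0.960965
E₀ = V₀·N(d₁) − D·e^(−rT)·N(d₂)
   = 191.9506·0.711047 − 171.1021·0.960965·0.502552 = 53.854658
B₀ = V₀ − E₀ = 191.9506 − 53.854658 = 138.095942
spread = −(1/T)·ln(B₀/D) − r = −(1/3.0395)·ln(138.095942/171.1021) − 0.0131 = 0.05740889
in basis points: 0.05740889 × 10⁴ = 574.0889 bp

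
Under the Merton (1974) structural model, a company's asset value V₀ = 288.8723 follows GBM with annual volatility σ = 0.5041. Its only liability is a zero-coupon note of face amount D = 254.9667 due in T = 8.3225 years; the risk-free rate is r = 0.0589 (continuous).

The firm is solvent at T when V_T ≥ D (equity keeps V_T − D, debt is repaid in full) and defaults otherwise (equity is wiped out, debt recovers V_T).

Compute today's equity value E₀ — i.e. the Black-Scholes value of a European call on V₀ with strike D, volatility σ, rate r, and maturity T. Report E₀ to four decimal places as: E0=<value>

d₁ = [ln(V₀/D) + (r + σ²/2)T] / (σ√T)
   = [ln(288.8723/254.9667) + (0.0589 + 0.5·0.5041²)·8.3225] / (0.5041·√8.3225)
   = [0.124852 + 1.547639] / 1.454265 = 1.150059
d₂ = d₁ − σ√T = 1.150059 − 1.454265 = -0.304206
N(d₁) = 0.874940,  N(d₂) = 0.380485,  e^(−rT) = 0.612507
E₀ = V₀·N(d₁) − D·e^(−rT)·N(d₂)
   = 288.8723·0.874940 − 254.9667·0.612507·0.380485 = 193.326028

E0=193.3260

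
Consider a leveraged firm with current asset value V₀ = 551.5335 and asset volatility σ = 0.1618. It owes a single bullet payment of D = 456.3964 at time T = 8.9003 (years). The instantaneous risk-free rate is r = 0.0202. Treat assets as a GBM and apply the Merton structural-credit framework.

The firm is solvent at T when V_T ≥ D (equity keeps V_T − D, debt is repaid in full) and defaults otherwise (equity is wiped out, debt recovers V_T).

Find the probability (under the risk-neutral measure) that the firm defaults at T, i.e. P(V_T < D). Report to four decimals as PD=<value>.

PD=0.3004

d₁ = [ln(V₀/D) + (r + σ²/2)T] / (σ√T)
   = [ln(551.5335/456.3964) + (0.0202 + 0.5·0.1618²)·8.9003] / (0.1618·√8.9003)
   = [0.189341 + 0.296288] / 0.482704 = 1.006059
d₂ = d₁ − σ√T = 1.006059 − 0.482704 = 0.523355
risk-neutral PD = N(−d₂) = N(-0.523355) = 0.300364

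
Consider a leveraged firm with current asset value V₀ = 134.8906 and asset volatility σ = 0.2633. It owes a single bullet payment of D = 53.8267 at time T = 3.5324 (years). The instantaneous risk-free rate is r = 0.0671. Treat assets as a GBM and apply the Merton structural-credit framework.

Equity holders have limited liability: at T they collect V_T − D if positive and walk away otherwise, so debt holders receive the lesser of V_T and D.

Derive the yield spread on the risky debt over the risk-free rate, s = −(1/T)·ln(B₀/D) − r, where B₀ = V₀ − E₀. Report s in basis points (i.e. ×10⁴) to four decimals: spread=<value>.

spread=8.0444

d₁ = [ln(V₀/D) + (r + σ²/2)T] / (σ√T)
   = [ln(134.8906/53.8267) + (0.0671 + 0.5·0.2633²)·3.5324] / (0.2633·√3.5324)
   = [0.918694 + 0.359469] / 0.494864 = 2.582859
d₂ = d₁ − σ√T = 2.582859 − 0.494864 = 2.087995
N(d₁) = 0.995101,  N(d₂) = 0.981601,  e^(−rT) = 0.788972
E₀ = V₀·N(d₁) − D·e^(−rT)·N(d₂)
   = 134.8906·0.995101 − 53.8267·0.788972·0.981601 = 92.543329
B₀ = V₀ − E₀ = 134.8906 − 92.543329 = 42.347271
spread = −(1/T)·ln(B₀/D) − r = −(1/3.5324)·ln(42.347271/53.8267) − 0.0671 = 0.00080444
in basis points: 0.00080444 × 10⁴ = 8.0444 bp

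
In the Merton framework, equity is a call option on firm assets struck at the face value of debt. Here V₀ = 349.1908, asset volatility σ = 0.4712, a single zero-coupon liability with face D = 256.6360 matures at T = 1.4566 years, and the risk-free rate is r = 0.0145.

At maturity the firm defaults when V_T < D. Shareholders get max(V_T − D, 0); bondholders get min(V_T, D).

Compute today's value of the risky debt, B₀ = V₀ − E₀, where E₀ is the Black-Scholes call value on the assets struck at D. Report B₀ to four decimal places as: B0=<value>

d₁ = [ln(V₀/D) + (r + σ²/2)T] / (σ√T)
   = [ln(349.1908/256.6360) + (0.0145 + 0.5·0.4712²)·1.4566] / (0.4712·√1.4566)
   = [0.307960 + 0.182825] / 0.568690 = 0.863009
d₂ = d₁ − σ√T = 0.863009 − 0.568690 = 0.294319
N(d₁) = 0.805934,  N(d₂) = 0.615743,  e^(−rT) = 0.979101
E₀ = V₀·N(d₁) − D·e^(−rT)·N(d₂)
   = 349.1908·0.805934 − 256.6360·0.979101·0.615743 = 126.705360
B₀ = V₀ − E₀ = 349.1908 − 126.705360 = 222.485440

B0=222.4854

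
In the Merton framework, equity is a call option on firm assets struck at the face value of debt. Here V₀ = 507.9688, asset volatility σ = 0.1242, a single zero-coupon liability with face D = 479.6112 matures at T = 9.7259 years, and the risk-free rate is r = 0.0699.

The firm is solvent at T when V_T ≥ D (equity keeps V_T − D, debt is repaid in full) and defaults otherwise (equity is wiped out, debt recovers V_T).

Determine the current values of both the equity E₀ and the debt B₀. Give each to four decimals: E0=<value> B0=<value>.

d₁ = [ln(V₀/D) + (r + σ²/2)T] / (σ√T)
   = [ln(507.9688/479.6112) + (0.0699 + 0.5·0.1242²)·9.7259] / (0.1242·√9.7259)
   = [0.057444 + 0.754855] / 0.387335 = 2.097149
d₂ = d₁ − σ√T = 2.097149 − 0.387335 = 1.709814
N(d₁) = 0.982010,  N(d₂) = 0.956350,  e^(−rT) = 0.506698
E₀ = V₀·N(d₁) − D·e^(−rT)·N(d₂)
   = 507.9688·0.982010 − 479.6112·0.506698·0.956350 = 266.420141
B₀ = V₀ − E₀ = 507.9688 − 266.420141 = 241.548659

E0=266.4201 B0=241.5487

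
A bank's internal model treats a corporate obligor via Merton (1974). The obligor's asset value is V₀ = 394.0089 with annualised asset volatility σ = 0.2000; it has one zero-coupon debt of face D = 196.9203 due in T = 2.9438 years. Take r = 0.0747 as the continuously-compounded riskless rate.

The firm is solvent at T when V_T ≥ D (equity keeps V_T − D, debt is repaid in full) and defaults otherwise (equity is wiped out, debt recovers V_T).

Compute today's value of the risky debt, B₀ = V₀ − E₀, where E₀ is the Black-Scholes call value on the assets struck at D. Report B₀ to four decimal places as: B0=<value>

d₁ = [ln(V₀/D) + (r + σ²/2)T] / (σ√T)
   = [ln(394.0089/196.9203) + (0.0747 + 0.5·0.2000²)·2.9438] / (0.2000·√2.9438)
   = [0.693574 + 0.278778] / 0.343150 = 2.833606
d₂ = d₁ − σ√T = 2.833606 − 0.343150 = 2.490456
N(d₁) = 0.997699,  N(d₂) = 0.993621,  e^(−rT) = 0.802598
E₀ = V₀·N(d₁) − D·e^(−rT)·N(d₂)
   = 394.0089·0.997699 − 196.9203·0.802598·0.993621 = 236.062595
B₀ = V₀ − E₀ = 394.0089 − 236.062595 = 157.946305

B0=157.9463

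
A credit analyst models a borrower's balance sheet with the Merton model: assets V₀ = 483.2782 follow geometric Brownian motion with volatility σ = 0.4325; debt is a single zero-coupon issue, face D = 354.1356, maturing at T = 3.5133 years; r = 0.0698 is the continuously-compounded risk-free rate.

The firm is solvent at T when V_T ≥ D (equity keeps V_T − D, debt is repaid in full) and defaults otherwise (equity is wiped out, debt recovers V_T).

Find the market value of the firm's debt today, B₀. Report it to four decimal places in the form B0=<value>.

B0=235.6676

d₁ = [ln(V₀/D) + (r + σ²/2)T] / (σ√T)
   = [ln(483.2782/354.1356) + (0.0698 + 0.5·0.4325²)·3.5133] / (0.4325·√3.5133)
   = [0.310913 + 0.573821] / 0.810669 = 1.091362
d₂ = d₁ − σ√T = 1.091362 − 0.810669 = 0.280692
N(d₁) = 0.862443,  N(d₂) = 0.610527,  e^(−rT) = 0.782526
E₀ = V₀·N(d₁) − D·e^(−rT)·N(d₂)
   = 483.2782·0.862443 − 354.1356·0.782526·0.610527 = 247.610608
B₀ = V₀ − E₀ = 483.2782 − 247.610608 = 235.667592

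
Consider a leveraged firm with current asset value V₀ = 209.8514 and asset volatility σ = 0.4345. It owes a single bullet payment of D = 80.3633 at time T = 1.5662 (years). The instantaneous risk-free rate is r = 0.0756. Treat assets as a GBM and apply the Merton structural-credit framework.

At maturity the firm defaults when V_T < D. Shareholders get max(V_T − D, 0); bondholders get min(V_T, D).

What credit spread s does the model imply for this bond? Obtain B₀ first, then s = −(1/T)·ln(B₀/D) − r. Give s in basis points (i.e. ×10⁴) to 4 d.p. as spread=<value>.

spread=51.5992

d₁ = [ln(V₀/D) + (r + σ²/2)T] / (σ√T)
   = [ln(209.8514/80.3633) + (0.0756 + 0.5·0.4345²)·1.5662] / (0.4345·√1.5662)
   = [0.959842 + 0.266246] / 0.543768 = 2.254802
d₂ = d₁ − σ√T = 2.254802 − 0.543768 = 1.711034
N(d₁) = 0.987927,  N(d₂) = 0.956463,  e^(−rT) = 0.888336
E₀ = V₀·N(d₁) − D·e^(−rT)·N(d₂)
   = 209.8514·0.987927 − 80.3633·0.888336·0.956463 = 139.036359
B₀ = V₀ − E₀ = 209.8514 − 139.036359 = 70.815041
spread = −(1/T)·ln(B₀/D) − r = −(1/1.5662)·ln(70.815041/80.3633) − 0.0756 = 0.00515992
in basis points: 0.00515992 × 10⁴ = 51.5992 bp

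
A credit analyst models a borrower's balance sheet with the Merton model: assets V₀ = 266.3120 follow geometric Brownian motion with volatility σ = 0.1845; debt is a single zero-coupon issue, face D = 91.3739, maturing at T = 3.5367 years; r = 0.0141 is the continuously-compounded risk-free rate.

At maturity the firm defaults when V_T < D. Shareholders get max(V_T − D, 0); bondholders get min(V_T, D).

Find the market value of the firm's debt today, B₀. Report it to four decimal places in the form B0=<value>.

B0=86.9203

d₁ = [ln(V₀/D) + (r + σ²/2)T] / (σ√T)
   = [ln(266.3120/91.3739) + (0.0141 + 0.5·0.1845²)·3.5367] / (0.1845·√3.5367)
   = [1.069709 + 0.110063] / 0.346973 = 3.400183
d₂ = d₁ − σ√T = 3.400183 − 0.346973 = 3.053210
N(d₁) = 0.999663,  N(d₂) = 0.998868,  e^(−rT) = 0.951355
E₀ = V₀·N(d₁) − D·e^(−rT)·N(d₂)
   = 266.3120·0.999663 − 91.3739·0.951355·0.998868 = 179.391676
B₀ = V₀ − E₀ = 266.3120 − 179.391676 = 86.920324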